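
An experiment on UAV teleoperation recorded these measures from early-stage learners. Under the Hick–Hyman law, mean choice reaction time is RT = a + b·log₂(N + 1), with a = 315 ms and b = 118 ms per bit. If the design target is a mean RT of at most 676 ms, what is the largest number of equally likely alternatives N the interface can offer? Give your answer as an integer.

Set 315 + 118·log₂(N + 1) ≤ 676.
log₂(N + 1) ≤ (676 − 315) / 118 = 3.0593.
N + 1 ≤ 2^3.0593 = 8.3357.
N ≤ 7.3357, so the largest integer N is 7.

7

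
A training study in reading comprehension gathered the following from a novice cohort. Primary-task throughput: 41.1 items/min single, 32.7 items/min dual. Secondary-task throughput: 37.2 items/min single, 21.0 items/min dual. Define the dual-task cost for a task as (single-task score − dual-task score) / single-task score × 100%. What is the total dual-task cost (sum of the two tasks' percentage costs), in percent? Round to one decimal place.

64.0

Primary cost = (41.1 − 32.7) / 41.1 × 100% = 20.4380%.
Secondary cost = (37.2 − 21.0) / 37.2 × 100% = 43.5484%.
Total = 20.4380% + 43.5484% = 63.9864% ≈ 64.0%.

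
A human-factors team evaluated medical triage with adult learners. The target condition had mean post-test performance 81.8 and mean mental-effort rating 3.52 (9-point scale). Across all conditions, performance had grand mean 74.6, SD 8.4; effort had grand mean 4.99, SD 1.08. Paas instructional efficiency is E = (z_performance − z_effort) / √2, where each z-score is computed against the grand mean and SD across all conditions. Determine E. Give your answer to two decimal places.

z_performance = (81.8 − 74.6) / 8.4 = 7.2000 / 8.4 = 0.8571.
z_effort = (3.52 − 4.99) / 1.08 = -1.4700 / 1.08 = -1.3611.
z_P − z_E = 0.8571 − (-1.3611) = 2.2182.
E = 2.2182 / √2 = 2.2182 / 1.41421 = 1.5685 ≈ 1.57.

1.57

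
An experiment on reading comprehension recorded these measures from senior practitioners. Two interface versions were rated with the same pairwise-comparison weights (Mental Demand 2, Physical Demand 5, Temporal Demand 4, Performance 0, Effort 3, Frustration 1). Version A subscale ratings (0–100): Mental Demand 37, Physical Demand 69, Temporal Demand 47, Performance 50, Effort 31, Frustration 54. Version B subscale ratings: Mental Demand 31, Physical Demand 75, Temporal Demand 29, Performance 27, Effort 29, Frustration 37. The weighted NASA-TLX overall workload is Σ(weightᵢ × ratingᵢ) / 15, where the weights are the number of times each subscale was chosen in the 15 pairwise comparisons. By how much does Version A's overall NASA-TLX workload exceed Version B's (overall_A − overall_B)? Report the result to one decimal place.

Version A weighted sum = 2·37 + 5·69 + 4·47 + 0·50 + 3·31 + 1·54 = 74 + 345 + 188 + 0 + 93 + 54 = 754; overall_A = 754/15 = 50.2667.
Version B weighted sum = 2·31 + 5·75 + 4·29 + 0·27 + 3·29 + 1·37 = 62 + 375 + 116 + 0 + 87 + 37 = 677; overall_B = 677/15 = 45.1333.
Difference = 50.2667 − 45.1333 = 5.1334 ≈ 5.1.

5.1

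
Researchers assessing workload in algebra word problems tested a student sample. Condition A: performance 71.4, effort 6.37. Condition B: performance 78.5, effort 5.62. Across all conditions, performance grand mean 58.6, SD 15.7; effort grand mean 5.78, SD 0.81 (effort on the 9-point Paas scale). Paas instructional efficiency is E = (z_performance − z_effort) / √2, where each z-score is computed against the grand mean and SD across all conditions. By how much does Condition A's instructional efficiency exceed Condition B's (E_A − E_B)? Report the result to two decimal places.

-0.97

Condition A: z_P = (71.4 − 58.6)/15.7 = 0.8153; z_E = (6.37 − 5.78)/0.81 = 0.7284; E_A = (0.8153 − 0.7284)/√2 = 0.0614.
Condition B: z_P = (78.5 − 58.6)/15.7 = 1.2675; z_E = (5.62 − 5.78)/0.81 = -0.1975; E_B = (1.2675 − (-0.1975))/√2 = 1.0359.
E_A − E_B = 0.0614 − 1.0359 = -0.9745 ≈ -0.97.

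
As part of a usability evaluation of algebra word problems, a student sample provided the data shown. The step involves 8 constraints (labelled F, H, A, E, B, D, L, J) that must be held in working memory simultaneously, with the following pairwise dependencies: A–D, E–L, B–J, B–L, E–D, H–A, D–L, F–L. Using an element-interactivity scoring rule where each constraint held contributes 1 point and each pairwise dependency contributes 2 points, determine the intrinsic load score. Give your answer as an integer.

Count of constraints held simultaneously: 8.
Count of pairwise dependencies listed: 8.
Element contribution: 8 × 1 = 8.
Interaction contribution: 8 × 2 = 16.
Intrinsic load = 8 + 16 = 24.

24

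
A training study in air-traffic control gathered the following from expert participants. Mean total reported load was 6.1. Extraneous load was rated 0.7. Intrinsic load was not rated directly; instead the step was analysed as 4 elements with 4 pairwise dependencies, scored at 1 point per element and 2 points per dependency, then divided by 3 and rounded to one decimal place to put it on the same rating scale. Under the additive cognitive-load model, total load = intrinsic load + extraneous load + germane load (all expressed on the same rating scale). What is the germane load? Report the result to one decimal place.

1.4

Intrinsic (element-interactivity): (4 × 1 + 4 × 2) / 3 = 12 / 3 = 4.0000 → 4.0.
germane load = total − intrinsic − extraneous
             = 6.1 − 4.0 − 0.7 = 1.4.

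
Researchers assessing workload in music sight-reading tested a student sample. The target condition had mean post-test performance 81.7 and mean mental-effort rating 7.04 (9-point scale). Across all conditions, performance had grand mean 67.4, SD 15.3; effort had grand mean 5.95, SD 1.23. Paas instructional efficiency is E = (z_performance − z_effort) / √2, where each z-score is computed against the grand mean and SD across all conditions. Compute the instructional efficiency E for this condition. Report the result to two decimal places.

0.03

z_performance = (81.7 − 67.4) / 15.3 = 14.3000 / 15.3 = 0.9346.
z_effort = (7.04 − 5.95) / 1.23 = 1.0900 / 1.23 = 0.8862.
z_P − z_E = 0.9346 − 0.8862 = 0.0484.
E = 0.0484 / √2 = 0.0484 / 1.41421 = 0.0342 ≈ 0.03.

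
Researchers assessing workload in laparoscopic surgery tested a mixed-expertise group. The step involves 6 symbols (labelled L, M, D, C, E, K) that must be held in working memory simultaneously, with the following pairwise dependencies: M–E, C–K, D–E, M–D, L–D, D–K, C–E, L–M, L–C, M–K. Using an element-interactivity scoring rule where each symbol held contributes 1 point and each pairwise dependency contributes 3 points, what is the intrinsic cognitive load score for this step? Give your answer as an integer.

36

Count of symbols held simultaneously: 6.
Count of pairwise dependencies listed: 10.
Element contribution: 6 × 1 = 6.
Interaction contribution: 10 × 3 = 30.
Intrinsic load = 6 + 30 = 36.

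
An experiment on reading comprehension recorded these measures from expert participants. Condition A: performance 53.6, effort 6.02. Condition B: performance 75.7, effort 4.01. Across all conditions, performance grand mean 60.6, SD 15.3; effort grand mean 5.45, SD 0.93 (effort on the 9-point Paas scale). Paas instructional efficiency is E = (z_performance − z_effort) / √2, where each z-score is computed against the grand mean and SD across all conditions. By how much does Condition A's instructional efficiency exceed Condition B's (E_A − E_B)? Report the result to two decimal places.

-2.55

Condition A: z_P = (53.6 − 60.6)/15.3 = -0.4575; z_E = (6.02 − 5.45)/0.93 = 0.6129; E_A = (-0.4575 − 0.6129)/√2 = -0.7569.
Condition B: z_P = (75.7 − 60.6)/15.3 = 0.9869; z_E = (4.01 − 5.45)/0.93 = -1.5484; E_B = (0.9869 − (-1.5484))/√2 = 1.7927.
E_A − E_B = -0.7569 − 1.7927 = -2.5496 ≈ -2.55.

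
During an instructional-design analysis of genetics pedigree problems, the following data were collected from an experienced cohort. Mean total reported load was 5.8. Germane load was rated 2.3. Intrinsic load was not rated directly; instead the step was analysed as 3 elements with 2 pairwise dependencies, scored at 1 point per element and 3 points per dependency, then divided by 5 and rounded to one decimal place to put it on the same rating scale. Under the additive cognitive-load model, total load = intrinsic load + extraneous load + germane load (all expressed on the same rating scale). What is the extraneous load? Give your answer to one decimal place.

Intrinsic (element-interactivity): (3 × 1 + 2 × 3) / 5 = 9 / 5 = 1.8000 → 1.8.
extraneous load = total − intrinsic − germane
             = 5.8 − 1.8 − 2.3 = 1.7.

1.7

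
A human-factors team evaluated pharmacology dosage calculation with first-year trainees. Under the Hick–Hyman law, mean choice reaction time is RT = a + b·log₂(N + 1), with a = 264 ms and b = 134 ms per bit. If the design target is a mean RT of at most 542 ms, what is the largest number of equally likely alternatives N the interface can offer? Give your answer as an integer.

3

Set 264 + 134·log₂(N + 1) ≤ 542.
log₂(N + 1) ≤ (542 − 264) / 134 = 2.0746.
N + 1 ≤ 2^2.0746 = 4.2123.
N ≤ 3.2123, so the largest integer N is 3.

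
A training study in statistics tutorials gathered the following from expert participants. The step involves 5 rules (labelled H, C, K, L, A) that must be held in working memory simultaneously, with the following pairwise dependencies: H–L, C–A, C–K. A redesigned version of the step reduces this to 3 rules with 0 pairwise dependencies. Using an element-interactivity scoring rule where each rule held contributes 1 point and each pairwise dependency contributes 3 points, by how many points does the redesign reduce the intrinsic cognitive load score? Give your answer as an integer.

11

Original: 5 × 1 + 3 × 3 = 5 + 9 = 14.
Redesigned: 3 × 1 + 0 × 3 = 3 + 0 = 3.
Reduction = 14 − 3 = 11.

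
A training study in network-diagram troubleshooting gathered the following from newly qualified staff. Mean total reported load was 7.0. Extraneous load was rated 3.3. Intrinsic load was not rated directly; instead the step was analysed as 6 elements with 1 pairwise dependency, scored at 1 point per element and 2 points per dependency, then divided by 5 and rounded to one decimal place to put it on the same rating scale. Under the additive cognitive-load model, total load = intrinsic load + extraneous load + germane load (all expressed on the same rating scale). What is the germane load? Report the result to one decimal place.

Intrinsic (element-interactivity): (6 × 1 + 1 × 2) / 5 = 8 / 5 = 1.6000 → 1.6.
germane load = total − intrinsic − extraneous
             = 7.0 − 1.6 − 3.3 = 2.1.

2.1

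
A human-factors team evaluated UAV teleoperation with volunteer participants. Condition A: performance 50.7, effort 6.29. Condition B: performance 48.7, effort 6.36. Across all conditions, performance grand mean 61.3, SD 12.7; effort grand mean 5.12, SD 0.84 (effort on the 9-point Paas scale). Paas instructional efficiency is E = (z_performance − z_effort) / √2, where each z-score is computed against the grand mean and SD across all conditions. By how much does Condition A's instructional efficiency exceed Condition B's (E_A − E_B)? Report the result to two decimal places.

0.17

Condition A: z_P = (50.7 − 61.3)/12.7 = -0.8346; z_E = (6.29 − 5.12)/0.84 = 1.3929; E_A = (-0.8346 − 1.3929)/√2 = -1.5751.
Condition B: z_P = (48.7 − 61.3)/12.7 = -0.9921; z_E = (6.36 − 5.12)/0.84 = 1.4762; E_B = (-0.9921 − 1.4762)/√2 = -1.7454.
E_A − E_B = -1.5751 − (-1.7454) = 0.1703 ≈ 0.17.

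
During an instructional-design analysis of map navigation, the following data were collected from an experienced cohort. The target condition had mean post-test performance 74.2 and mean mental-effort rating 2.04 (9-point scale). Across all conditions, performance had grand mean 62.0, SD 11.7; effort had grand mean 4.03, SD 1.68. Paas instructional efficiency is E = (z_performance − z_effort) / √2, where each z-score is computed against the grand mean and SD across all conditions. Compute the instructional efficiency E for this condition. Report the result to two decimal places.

z_performance = (74.2 − 62.0) / 11.7 = 12.2000 / 11.7 = 1.0427.
z_effort = (2.04 − 4.03) / 1.68 = -1.9900 / 1.68 = -1.1845.
z_P − z_E = 1.0427 − (-1.1845) = 2.2272.
E = 2.2272 / √2 = 2.2272 / 1.41421 = 1.5749 ≈ 1.57.

1.57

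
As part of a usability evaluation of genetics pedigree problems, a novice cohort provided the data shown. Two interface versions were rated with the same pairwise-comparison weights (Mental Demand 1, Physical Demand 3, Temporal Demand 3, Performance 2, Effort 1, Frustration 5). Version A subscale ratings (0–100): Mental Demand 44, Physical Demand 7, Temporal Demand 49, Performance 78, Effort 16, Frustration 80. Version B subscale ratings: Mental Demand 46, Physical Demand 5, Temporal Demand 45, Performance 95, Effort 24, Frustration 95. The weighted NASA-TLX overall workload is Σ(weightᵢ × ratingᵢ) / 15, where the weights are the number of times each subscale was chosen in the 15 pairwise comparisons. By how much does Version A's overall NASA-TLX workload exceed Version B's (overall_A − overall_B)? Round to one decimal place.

-6.7

Version A weighted sum = 1·44 + 3·7 + 3·49 + 2·78 + 1·16 + 5·80 = 44 + 21 + 147 + 156 + 16 + 400 = 784; overall_A = 784/15 = 52.2667.
Version B weighted sum = 1·46 + 3·5 + 3·45 + 2·95 + 1·24 + 5·95 = 46 + 15 + 135 + 190 + 24 + 475 = 885; overall_B = 885/15 = 59.0000.
Difference = 52.2667 − 59.0000 = -6.7333 ≈ -6.7.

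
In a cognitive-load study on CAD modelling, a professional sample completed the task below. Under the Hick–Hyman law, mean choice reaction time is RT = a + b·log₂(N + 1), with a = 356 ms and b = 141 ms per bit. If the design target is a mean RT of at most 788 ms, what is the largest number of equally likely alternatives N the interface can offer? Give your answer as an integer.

7

Set 356 + 141·log₂(N + 1) ≤ 788.
log₂(N + 1) ≤ (788 − 356) / 141 = 3.0638.
N + 1 ≤ 2^3.0638 = 8.3617.
N ≤ 7.3617, so the largest integer N is 7.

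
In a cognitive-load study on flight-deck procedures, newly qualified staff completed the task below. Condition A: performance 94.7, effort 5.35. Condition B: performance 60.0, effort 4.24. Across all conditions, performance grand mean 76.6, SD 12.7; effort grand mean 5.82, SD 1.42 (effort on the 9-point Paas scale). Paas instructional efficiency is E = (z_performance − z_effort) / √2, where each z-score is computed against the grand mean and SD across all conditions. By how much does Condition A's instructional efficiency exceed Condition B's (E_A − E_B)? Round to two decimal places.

1.38

Condition A: z_P = (94.7 − 76.6)/12.7 = 1.4252; z_E = (5.35 − 5.82)/1.42 = -0.3310; E_A = (1.4252 − (-0.3310))/√2 = 1.2418.
Condition B: z_P = (60.0 − 76.6)/12.7 = -1.3071; z_E = (4.24 − 5.82)/1.42 = -1.1127; E_B = (-1.3071 − (-1.1127))/√2 = -0.1375.
E_A − E_B = 1.2418 − (-0.1375) = 1.3793 ≈ 1.38.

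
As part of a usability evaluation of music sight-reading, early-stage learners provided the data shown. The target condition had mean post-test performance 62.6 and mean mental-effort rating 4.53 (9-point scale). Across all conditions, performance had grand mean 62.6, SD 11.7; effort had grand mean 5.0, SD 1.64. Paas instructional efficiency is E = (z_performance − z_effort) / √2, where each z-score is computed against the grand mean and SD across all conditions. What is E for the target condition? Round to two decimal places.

0.20

z_performance = (62.6 − 62.6) / 11.7 = 0.0000 / 11.7 = 0.0000.
z_effort = (4.53 − 5.0) / 1.64 = -0.4700 / 1.64 = -0.2866.
z_P − z_E = 0.0000 − (-0.2866) = 0.2866.
E = 0.2866 / √2 = 0.2866 / 1.41421 = 0.2027 ≈ 0.20.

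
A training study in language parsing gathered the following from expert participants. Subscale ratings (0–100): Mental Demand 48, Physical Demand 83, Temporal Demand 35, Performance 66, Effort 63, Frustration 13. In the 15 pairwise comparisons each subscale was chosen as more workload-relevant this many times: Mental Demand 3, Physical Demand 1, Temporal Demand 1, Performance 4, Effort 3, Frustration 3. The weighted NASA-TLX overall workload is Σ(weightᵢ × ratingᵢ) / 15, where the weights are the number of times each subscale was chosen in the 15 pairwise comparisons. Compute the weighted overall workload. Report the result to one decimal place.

50.3

The tallies are the weights (they sum to 15).
Weighted sum = 3·48 + 1·83 + 1·35 + 4·66 + 3·63 + 3·13
            = 144 + 83 + 35 + 264 + 189 + 39 = 754.
Overall workload = 754 / 15 = 50.2667 ≈ 50.3.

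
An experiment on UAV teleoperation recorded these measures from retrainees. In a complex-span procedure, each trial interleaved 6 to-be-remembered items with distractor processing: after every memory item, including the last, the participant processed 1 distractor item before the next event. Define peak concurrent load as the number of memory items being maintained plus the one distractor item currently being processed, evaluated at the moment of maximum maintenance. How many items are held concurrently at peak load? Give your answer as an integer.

Maintenance is greatest during the distractor(s) after memory item 6: all 6 memory items are being held.
One distractor item is concurrently being processed.
Peak concurrent load = 6 + 1 = 7 items.

7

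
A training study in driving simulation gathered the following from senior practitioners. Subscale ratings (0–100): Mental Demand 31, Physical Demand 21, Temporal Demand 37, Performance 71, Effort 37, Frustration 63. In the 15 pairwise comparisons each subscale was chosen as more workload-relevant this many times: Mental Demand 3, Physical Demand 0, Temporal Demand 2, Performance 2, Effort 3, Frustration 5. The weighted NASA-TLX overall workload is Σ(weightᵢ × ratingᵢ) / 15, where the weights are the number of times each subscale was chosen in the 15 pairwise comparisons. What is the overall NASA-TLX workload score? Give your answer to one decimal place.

The tallies are the weights (they sum to 15).
Weighted sum = 3·31 + 0·21 + 2·37 + 2·71 + 3·37 + 5·63
            = 93 + 0 + 74 + 142 + 111 + 315 = 735.
Overall workload = 735 / 15 = 49.0000 ≈ 49.0.

49.0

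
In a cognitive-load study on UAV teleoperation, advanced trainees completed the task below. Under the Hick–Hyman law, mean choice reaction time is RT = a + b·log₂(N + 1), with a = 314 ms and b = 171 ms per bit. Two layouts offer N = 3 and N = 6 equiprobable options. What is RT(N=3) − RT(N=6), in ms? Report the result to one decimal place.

-138.1

RT(3) = 314 + 171·log₂(4) = 314 + 171·2.0000 = 656.0000 ms.
RT(6) = 314 + 171·log₂(7) = 314 + 171·2.8074 = 794.0654 ms.
Difference = 656.0000 − 794.0654 = -138.0654 ≈ -138.1 ms.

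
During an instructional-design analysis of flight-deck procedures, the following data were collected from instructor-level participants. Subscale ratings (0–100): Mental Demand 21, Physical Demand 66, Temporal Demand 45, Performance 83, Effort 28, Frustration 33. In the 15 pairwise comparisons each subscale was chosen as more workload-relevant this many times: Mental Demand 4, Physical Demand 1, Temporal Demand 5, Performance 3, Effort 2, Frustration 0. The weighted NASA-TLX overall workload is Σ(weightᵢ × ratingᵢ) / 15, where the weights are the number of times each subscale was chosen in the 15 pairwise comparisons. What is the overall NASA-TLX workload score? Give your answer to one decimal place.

The tallies are the weights (they sum to 15).
Weighted sum = 4·21 + 1·66 + 5·45 + 3·83 + 2·28 + 0·33
            = 84 + 66 + 225 + 249 + 56 + 0 = 680.
Overall workload = 680 / 15 = 45.3333 ≈ 45.3.

45.3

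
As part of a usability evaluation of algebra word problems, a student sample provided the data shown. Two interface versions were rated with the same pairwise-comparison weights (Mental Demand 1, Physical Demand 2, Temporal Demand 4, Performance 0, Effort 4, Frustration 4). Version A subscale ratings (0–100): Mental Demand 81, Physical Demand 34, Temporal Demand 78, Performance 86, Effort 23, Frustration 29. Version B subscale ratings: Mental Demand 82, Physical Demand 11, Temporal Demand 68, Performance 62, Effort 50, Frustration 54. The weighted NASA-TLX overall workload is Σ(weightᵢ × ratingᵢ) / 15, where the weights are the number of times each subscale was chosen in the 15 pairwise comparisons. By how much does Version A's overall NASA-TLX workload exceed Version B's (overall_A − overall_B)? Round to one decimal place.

-8.2

Version A weighted sum = 1·81 + 2·34 + 4·78 + 0·86 + 4·23 + 4·29 = 81 + 68 + 312 + 0 + 92 + 116 = 669; overall_A = 669/15 = 44.6000.
Version B weighted sum = 1·82 + 2·11 + 4·68 + 0·62 + 4·50 + 4·54 = 82 + 22 + 272 + 0 + 200 + 216 = 792; overall_B = 792/15 = 52.8000.
Difference = 44.6000 − 52.8000 = -8.2000 ≈ -8.2.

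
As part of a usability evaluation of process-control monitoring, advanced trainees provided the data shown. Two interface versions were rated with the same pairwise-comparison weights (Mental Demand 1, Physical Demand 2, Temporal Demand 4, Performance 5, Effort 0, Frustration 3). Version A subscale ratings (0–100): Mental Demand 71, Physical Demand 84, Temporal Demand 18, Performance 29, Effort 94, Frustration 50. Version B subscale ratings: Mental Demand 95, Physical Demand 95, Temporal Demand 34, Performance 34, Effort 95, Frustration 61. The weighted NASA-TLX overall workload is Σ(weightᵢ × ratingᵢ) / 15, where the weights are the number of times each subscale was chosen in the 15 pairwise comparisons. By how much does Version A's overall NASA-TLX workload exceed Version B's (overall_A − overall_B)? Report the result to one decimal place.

-11.2

Version A weighted sum = 1·71 + 2·84 + 4·18 + 5·29 + 0·94 + 3·50 = 71 + 168 + 72 + 145 + 0 + 150 = 606; overall_A = 606/15 = 40.4000.
Version B weighted sum = 1·95 + 2·95 + 4·34 + 5·34 + 0·95 + 3·61 = 95 + 190 + 136 + 170 + 0 + 183 = 774; overall_B = 774/15 = 51.6000.
Difference = 40.4000 − 51.6000 = -11.2000 ≈ -11.2.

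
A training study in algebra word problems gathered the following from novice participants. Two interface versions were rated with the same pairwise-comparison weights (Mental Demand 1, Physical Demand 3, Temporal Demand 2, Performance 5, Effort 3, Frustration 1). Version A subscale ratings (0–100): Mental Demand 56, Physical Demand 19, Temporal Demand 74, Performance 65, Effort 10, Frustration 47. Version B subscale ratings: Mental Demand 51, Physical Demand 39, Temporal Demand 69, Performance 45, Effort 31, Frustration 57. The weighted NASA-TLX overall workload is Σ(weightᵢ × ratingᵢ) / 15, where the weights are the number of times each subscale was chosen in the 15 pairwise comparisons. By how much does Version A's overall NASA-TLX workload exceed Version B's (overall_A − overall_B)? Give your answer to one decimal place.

Version A weighted sum = 1·56 + 3·19 + 2·74 + 5·65 + 3·10 + 1·47 = 56 + 57 + 148 + 325 + 30 + 47 = 663; overall_A = 663/15 = 44.2000.
Version B weighted sum = 1·51 + 3·39 + 2·69 + 5·45 + 3·31 + 1·57 = 51 + 117 + 138 + 225 + 93 + 57 = 681; overall_B = 681/15 = 45.4000.
Difference = 44.2000 − 45.4000 = -1.2000 ≈ -1.2.

-1.2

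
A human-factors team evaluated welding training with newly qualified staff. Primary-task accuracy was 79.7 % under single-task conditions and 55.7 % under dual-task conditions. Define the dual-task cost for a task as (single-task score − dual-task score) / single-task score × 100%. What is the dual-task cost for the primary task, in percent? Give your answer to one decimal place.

Cost = (79.7 − 55.7) / 79.7 × 100%
     = 24.0000 / 79.7 × 100% = 30.1129%.
≈ 30.1%.

30.1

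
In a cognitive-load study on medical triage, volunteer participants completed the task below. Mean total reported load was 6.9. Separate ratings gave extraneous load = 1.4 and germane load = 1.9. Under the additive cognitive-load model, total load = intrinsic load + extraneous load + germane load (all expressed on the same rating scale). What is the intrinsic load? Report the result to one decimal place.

intrinsic load = total − extraneous − germane
             = 6.9 − 1.4 − 1.9 = 3.6.

3.6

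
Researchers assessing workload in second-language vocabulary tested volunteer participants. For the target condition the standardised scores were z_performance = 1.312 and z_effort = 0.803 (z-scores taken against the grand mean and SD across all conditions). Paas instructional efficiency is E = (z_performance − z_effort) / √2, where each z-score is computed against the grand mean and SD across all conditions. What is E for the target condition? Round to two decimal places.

0.36

z_P − z_E = 1.312 − 0.803 = 0.5090.
E = 0.5090 / √2 = 0.5090 / 1.41421 = 0.3599 ≈ 0.36.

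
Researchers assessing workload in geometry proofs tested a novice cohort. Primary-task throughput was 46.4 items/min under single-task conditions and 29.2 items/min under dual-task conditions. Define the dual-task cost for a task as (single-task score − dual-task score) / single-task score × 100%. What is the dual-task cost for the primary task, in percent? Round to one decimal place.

37.1

Cost = (46.4 − 29.2) / 46.4 × 100%
     = 17.2000 / 46.4 × 100% = 37.0690%.
≈ 37.1%.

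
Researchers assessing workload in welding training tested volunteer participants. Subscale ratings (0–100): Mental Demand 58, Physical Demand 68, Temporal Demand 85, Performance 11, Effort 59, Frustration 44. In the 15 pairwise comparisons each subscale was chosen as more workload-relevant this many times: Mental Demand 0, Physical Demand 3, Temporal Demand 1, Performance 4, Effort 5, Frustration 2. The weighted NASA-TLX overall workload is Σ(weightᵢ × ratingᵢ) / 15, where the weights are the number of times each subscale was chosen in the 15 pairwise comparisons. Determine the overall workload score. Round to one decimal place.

47.7

The tallies are the weights (they sum to 15).
Weighted sum = 0·58 + 3·68 + 1·85 + 4·11 + 5·59 + 2·44
            = 0 + 204 + 85 + 44 + 295 + 88 = 716.
Overall workload = 716 / 15 = 47.7333 ≈ 47.7.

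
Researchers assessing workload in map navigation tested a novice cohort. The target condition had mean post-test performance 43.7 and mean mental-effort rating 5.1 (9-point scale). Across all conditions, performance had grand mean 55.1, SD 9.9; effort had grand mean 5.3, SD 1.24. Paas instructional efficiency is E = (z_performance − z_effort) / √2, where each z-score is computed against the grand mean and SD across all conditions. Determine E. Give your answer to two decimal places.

z_performance = (43.7 − 55.1) / 9.9 = -11.4000 / 9.9 = -1.1515.
z_effort = (5.1 − 5.3) / 1.24 = -0.2000 / 1.24 = -0.1613.
z_P − z_E = -1.1515 − (-0.1613) = -0.9902.
E = -0.9902 / √2 = -0.9902 / 1.41421 = -0.7002 ≈ -0.70.

-0.70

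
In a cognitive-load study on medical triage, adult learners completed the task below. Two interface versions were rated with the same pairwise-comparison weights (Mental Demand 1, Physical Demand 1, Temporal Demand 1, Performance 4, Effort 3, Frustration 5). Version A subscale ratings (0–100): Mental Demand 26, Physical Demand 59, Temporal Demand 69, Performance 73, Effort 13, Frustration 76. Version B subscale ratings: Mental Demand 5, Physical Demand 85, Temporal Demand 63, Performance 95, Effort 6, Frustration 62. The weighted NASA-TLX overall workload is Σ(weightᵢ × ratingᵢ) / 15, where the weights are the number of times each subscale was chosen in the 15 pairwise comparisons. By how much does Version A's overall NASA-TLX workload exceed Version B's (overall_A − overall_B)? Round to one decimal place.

Version A weighted sum = 1·26 + 1·59 + 1·69 + 4·73 + 3·13 + 5·76 = 26 + 59 + 69 + 292 + 39 + 380 = 865; overall_A = 865/15 = 57.6667.
Version B weighted sum = 1·5 + 1·85 + 1·63 + 4·95 + 3·6 + 5·62 = 5 + 85 + 63 + 380 + 18 + 310 = 861; overall_B = 861/15 = 57.4000.
Difference = 57.6667 − 57.4000 = 0.2667 ≈ 0.3.

0.3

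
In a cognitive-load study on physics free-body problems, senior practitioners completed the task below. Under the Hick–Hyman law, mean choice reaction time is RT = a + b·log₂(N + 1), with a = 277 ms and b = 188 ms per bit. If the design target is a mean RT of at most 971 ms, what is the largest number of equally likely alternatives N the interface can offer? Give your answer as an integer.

Set 277 + 188·log₂(N + 1) ≤ 971.
log₂(N + 1) ≤ (971 − 277) / 188 = 3.6915.
N + 1 ≤ 2^3.6915 = 12.9197.
N ≤ 11.9197, so the largest integer N is 11.

11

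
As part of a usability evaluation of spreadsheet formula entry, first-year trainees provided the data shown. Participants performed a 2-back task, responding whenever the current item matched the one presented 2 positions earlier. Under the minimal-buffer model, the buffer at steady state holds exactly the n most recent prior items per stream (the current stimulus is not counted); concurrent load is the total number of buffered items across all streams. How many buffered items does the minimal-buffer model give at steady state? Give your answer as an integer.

2

The buffer holds the 2 most recent prior items.
Steady-state concurrent load = 2 items.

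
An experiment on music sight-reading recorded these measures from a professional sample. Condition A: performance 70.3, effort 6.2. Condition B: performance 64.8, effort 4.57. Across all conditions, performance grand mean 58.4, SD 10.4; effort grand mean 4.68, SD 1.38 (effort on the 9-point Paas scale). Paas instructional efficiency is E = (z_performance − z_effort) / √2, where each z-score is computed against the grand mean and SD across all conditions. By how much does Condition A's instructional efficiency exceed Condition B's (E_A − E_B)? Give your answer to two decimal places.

Condition A: z_P = (70.3 − 58.4)/10.4 = 1.1442; z_E = (6.2 − 4.68)/1.38 = 1.1014; E_A = (1.1442 − 1.1014)/√2 = 0.0303.
Condition B: z_P = (64.8 − 58.4)/10.4 = 0.6154; z_E = (4.57 − 4.68)/1.38 = -0.0797; E_B = (0.6154 − (-0.0797))/√2 = 0.4915.
E_A − E_B = 0.0303 − 0.4915 = -0.4612 ≈ -0.46.

-0.46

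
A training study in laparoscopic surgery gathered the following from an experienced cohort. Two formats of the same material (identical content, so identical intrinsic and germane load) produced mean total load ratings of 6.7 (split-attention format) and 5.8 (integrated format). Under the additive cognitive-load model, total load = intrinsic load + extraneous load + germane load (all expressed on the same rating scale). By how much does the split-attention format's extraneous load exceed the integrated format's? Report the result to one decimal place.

0.9

Intrinsic and germane load are equal across formats, so the difference in total load equals the difference in extraneous load.
Extraneous-load difference = 6.7 − 5.8 = 0.9.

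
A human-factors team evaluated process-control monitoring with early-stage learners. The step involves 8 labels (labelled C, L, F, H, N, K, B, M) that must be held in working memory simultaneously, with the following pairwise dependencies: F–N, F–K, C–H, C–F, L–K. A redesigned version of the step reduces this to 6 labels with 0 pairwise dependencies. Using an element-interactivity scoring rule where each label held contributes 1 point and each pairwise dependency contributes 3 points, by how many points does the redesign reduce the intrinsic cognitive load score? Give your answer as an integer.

Original: 8 × 1 + 5 × 3 = 8 + 15 = 23.
Redesigned: 6 × 1 + 0 × 3 = 6 + 0 = 6.
Reduction = 23 − 6 = 17.

17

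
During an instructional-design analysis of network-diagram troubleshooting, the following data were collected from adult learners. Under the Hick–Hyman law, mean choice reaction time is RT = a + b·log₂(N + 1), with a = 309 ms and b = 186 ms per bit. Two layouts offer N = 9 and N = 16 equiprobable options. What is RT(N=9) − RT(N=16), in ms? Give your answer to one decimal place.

-142.4

RT(9) = 309 + 186·log₂(10) = 309 + 186·3.3219 = 926.8734 ms.
RT(16) = 309 + 186·log₂(17) = 309 + 186·4.0875 = 1069.2750 ms.
Difference = 926.8734 − 1069.2750 = -142.4016 ≈ -142.4 ms.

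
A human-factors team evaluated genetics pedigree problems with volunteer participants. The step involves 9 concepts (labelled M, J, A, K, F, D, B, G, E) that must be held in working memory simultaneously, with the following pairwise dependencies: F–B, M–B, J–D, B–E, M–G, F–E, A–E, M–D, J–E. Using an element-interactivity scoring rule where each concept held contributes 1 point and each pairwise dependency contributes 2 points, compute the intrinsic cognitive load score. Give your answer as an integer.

27

Count of concepts held simultaneously: 9.
Count of pairwise dependencies listed: 9.
Element contribution: 9 × 1 = 9.
Interaction contribution: 9 × 2 = 18.
Intrinsic load = 9 + 18 = 27.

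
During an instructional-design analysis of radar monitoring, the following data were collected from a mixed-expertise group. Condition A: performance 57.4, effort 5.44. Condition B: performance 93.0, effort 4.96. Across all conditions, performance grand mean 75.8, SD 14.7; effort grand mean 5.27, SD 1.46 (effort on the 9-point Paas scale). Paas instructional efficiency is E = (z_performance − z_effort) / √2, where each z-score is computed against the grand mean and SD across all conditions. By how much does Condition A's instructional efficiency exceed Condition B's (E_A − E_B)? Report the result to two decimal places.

-1.94

Condition A: z_P = (57.4 − 75.8)/14.7 = -1.2517; z_E = (5.44 − 5.27)/1.46 = 0.1164; E_A = (-1.2517 − 0.1164)/√2 = -0.9674.
Condition B: z_P = (93.0 − 75.8)/14.7 = 1.1701; z_E = (4.96 − 5.27)/1.46 = -0.2123; E_B = (1.1701 − (-0.2123))/√2 = 0.9775.
E_A − E_B = -0.9674 − 0.9775 = -1.9449 ≈ -1.94.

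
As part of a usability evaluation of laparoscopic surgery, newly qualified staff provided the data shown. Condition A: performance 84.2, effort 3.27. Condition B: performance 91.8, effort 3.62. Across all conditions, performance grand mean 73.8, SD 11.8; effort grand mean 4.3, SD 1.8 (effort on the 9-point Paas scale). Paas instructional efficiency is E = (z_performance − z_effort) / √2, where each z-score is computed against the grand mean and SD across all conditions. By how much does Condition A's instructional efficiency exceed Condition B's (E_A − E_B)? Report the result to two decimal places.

Condition A: z_P = (84.2 − 73.8)/11.8 = 0.8814; z_E = (3.27 − 4.3)/1.8 = -0.5722; E_A = (0.8814 − (-0.5722))/√2 = 1.0279.
Condition B: z_P = (91.8 − 73.8)/11.8 = 1.5254; z_E = (3.62 − 4.3)/1.8 = -0.3778; E_B = (1.5254 − (-0.3778))/√2 = 1.3458.
E_A − E_B = 1.0279 − 1.3458 = -0.3179 ≈ -0.32.

-0.32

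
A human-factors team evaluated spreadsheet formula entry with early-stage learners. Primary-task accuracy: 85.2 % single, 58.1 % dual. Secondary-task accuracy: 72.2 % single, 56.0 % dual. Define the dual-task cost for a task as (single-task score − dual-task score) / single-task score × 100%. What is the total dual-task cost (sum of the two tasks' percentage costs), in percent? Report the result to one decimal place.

54.2

Primary cost = (85.2 − 58.1) / 85.2 × 100% = 31.8075%.
Secondary cost = (72.2 − 56.0) / 72.2 × 100% = 22.4377%.
Total = 31.8075% + 22.4377% = 54.2452% ≈ 54.2%.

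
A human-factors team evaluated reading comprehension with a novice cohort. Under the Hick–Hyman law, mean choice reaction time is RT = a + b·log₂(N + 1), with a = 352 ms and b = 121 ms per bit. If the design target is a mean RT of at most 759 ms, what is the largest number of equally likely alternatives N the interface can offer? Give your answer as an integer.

Set 352 + 121·log₂(N + 1) ≤ 759.
log₂(N + 1) ≤ (759 − 352) / 121 = 3.3636.
N + 1 ≤ 2^3.3636 = 10.2931.
N ≤ 9.2931, so the largest integer N is 9.

9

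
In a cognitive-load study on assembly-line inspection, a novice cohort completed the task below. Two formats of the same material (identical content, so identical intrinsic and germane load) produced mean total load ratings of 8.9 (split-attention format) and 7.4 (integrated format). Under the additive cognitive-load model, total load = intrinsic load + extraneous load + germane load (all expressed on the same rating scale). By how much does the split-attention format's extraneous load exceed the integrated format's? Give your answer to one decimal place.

1.5

Intrinsic and germane load are equal across formats, so the difference in total load equals the difference in extraneous load.
Extraneous-load difference = 8.9 − 7.4 = 1.5.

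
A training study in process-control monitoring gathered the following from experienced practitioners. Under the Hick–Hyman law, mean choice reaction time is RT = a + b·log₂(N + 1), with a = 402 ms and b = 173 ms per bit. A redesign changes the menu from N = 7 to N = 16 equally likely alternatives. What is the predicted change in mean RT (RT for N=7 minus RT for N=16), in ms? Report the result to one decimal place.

-188.1

RT(7) = 402 + 173·log₂(8) = 402 + 173·3.0000 = 921.0000 ms.
RT(16) = 402 + 173·log₂(17) = 402 + 173·4.0875 = 1109.1375 ms.
Difference = 921.0000 − 1109.1375 = -188.1375 ≈ -188.1 ms.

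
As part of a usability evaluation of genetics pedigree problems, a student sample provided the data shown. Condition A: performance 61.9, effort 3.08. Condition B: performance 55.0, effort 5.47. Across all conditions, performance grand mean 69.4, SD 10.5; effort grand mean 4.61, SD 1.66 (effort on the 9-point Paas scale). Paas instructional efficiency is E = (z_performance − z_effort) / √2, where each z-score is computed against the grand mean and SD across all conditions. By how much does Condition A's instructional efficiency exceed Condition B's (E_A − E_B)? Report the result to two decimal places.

Condition A: z_P = (61.9 − 69.4)/10.5 = -0.7143; z_E = (3.08 − 4.61)/1.66 = -0.9217; E_A = (-0.7143 − (-0.9217))/√2 = 0.1467.
Condition B: z_P = (55.0 − 69.4)/10.5 = -1.3714; z_E = (5.47 − 4.61)/1.66 = 0.5181; E_B = (-1.3714 − 0.5181)/√2 = -1.3361.
E_A − E_B = 0.1467 − (-1.3361) = 1.4828 ≈ 1.48.

1.48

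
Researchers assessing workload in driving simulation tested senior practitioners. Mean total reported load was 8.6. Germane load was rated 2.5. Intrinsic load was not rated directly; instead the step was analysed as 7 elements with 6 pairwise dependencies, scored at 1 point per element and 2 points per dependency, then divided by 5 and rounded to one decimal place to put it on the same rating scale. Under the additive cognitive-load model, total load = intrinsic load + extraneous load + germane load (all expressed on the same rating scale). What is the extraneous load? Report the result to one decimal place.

2.3

Intrinsic (element-interactivity): (7 × 1 + 6 × 2) / 5 = 19 / 5 = 3.8000 → 3.8.
extraneous load = total − intrinsic − germane
             = 8.6 − 3.8 − 2.5 = 2.3.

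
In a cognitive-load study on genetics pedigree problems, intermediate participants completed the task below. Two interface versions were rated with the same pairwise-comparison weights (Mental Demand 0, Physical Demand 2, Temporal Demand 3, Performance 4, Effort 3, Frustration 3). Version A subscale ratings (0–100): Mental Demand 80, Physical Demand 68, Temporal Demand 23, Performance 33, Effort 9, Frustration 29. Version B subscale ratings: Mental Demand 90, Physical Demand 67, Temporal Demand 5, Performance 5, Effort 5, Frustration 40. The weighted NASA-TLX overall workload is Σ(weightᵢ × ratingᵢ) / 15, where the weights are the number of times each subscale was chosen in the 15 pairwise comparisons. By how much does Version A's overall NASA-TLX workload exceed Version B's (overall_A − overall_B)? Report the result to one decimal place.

9.8

Version A weighted sum = 0·80 + 2·68 + 3·23 + 4·33 + 3·9 + 3·29 = 0 + 136 + 69 + 132 + 27 + 87 = 451; overall_A = 451/15 = 30.0667.
Version B weighted sum = 0·90 + 2·67 + 3·5 + 4·5 + 3·5 + 3·40 = 0 + 134 + 15 + 20 + 15 + 120 = 304; overall_B = 304/15 = 20.2667.
Difference = 30.0667 − 20.2667 = 9.8000 ≈ 9.8.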